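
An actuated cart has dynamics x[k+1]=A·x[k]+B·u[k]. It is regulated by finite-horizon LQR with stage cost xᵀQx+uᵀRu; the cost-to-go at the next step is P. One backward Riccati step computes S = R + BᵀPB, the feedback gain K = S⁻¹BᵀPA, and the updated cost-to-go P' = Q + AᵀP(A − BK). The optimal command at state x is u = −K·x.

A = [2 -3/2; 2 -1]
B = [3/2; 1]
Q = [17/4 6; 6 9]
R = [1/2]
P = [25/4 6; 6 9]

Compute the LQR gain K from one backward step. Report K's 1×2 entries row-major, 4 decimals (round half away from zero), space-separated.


1.6060 -0.9880

BᵀP = [15.3750 18.0000]
S = R + BᵀPB = [1/2] + [41.0625] = [41.5625]
BᵀPA = [66.7500 -41.0625]
K = S⁻¹·BᵀPA = [1.6060 -0.9880]
A−BK = [-0.4090 -0.0180; 0.3940 -0.0120]
AᵀP(A−BK) = [1.7985 -0.8030; -0.8030 0.4940]
P' = Q + AᵀP(A−BK) = [6.0485 5.1970; 5.1970 9.4940]
tr(P') = 15.5425


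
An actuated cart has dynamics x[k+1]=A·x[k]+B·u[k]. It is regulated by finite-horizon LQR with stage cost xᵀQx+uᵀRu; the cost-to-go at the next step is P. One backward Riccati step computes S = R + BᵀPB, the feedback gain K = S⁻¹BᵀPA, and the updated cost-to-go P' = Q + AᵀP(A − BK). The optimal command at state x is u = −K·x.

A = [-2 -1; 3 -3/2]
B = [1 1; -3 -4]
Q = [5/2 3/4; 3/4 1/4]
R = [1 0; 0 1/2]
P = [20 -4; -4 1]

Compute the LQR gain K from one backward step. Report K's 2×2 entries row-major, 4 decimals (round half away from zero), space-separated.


-0.6313 -0.3308 -0.8485 -0.0606

BᵀP = [32.0000 -7.0000; 36.0000 -8.0000]
S = R + BᵀPB = [1 0; 0 1/2] + [53.0000 60.0000; 60.0000 68.0000] = [54.0000 60.0000; 60.0000 68.5000]
BᵀPA = [-85.0000 -21.5000; -96.0000 -24.0000]
K = S⁻¹·BᵀPA = [-0.6313 -0.3308; -0.8485 -0.0606]
A−BK = [-0.5202 -0.6086; -2.2879 -2.7348]
AᵀP(A−BK) = [1.8838 1.5631; 1.5631 1.6831]
P' = Q + AᵀP(A−BK) = [4.3838 2.3131; 2.3131 1.9331]
tr(P') = 6.3169


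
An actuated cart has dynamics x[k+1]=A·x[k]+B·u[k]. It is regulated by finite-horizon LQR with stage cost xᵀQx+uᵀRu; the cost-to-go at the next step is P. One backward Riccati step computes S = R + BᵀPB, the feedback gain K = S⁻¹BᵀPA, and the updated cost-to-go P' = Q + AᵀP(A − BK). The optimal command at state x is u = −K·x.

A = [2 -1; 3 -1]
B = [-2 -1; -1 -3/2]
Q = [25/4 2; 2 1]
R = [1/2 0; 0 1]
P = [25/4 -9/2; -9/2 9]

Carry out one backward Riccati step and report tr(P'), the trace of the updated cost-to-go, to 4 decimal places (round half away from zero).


BᵀP = [-8.0000 0.0000; 0.5000 -9.0000]
S = R + BᵀPB = [1/2 0; 0 1] + [16.0000 8.0000; 8.0000 13.0000] = [16.5000 8.0000; 8.0000 14.0000]
BᵀPA = [-16.0000 8.0000; -26.0000 8.5000]
K = S⁻¹·BᵀPA = [-0.0958 0.2635; -1.8024 0.4566]
A−BK = [0.0060 -0.0165; 0.2006 -0.0516]
AᵀP(A−BK) = [3.6048 -0.9132; -0.9132 0.2612]
P' = Q + AᵀP(A−BK) = [9.8548 1.0868; 1.0868 1.2612]
tr(P') = 11.1160

11.1160


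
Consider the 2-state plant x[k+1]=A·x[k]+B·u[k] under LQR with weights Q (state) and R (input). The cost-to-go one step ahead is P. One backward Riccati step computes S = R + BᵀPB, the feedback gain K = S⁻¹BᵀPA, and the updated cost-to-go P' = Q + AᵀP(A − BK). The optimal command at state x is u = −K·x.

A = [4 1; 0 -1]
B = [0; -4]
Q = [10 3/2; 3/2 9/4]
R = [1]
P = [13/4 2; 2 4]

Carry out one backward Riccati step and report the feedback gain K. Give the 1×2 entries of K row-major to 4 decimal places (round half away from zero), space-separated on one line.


BᵀP = [-8.0000 -16.0000]
S = R + BᵀPB = [1] + [64.0000] = [65.0000]
BᵀPA = [-32.0000 8.0000]
K = S⁻¹·BᵀPA = [-0.4923 0.1231]
A−BK = [4.0000 1.0000; -1.9692 -0.5077]
AᵀP(A−BK) = [36.2462 8.9385; 8.9385 2.2654]
P' = Q + AᵀP(A−BK) = [46.2462 10.4385; 10.4385 4.5154]
tr(P') = 50.7615

-0.4923 0.1231


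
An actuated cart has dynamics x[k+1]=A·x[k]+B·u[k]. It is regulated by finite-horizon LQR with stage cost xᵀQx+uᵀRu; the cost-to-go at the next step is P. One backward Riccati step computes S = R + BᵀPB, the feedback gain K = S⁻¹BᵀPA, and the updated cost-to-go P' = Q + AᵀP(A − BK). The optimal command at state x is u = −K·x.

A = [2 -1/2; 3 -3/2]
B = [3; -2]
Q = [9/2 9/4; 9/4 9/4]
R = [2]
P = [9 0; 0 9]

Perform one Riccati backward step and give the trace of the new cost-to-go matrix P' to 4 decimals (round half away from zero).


144.7185

BᵀP = [27.0000 -18.0000]
S = R + BᵀPB = [2] + [117.0000] = [119.0000]
BᵀPA = [0.0000 13.5000]
K = S⁻¹·BᵀPA = [0.0000 0.1134]
A−BK = [2.0000 -0.8403; 3.0000 -1.2731]
AᵀP(A−BK) = [117.0000 -49.5000; -49.5000 20.9685]
P' = Q + AᵀP(A−BK) = [121.5000 -47.2500; -47.2500 23.2185]
tr(P') = 144.7185


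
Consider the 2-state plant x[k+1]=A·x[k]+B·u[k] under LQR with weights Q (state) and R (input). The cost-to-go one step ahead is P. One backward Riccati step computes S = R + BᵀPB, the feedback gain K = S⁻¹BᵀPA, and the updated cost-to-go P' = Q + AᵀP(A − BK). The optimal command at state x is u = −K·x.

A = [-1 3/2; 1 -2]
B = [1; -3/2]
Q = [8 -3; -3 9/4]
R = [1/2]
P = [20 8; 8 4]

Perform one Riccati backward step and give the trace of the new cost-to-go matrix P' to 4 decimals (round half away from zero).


BᵀP = [8.0000 2.0000]
S = R + BᵀPB = [1/2] + [5.0000] = [5.5000]
BᵀPA = [-6.0000 8.0000]
K = S⁻¹·BᵀPA = [-1.0909 1.4545]
A−BK = [0.0909 0.0455; -0.6364 0.1818]
AᵀP(A−BK) = [1.4545 -1.2727; -1.2727 1.3636]
P' = Q + AᵀP(A−BK) = [9.4545 -4.2727; -4.2727 3.6136]
tr(P') = 13.0682

13.0682


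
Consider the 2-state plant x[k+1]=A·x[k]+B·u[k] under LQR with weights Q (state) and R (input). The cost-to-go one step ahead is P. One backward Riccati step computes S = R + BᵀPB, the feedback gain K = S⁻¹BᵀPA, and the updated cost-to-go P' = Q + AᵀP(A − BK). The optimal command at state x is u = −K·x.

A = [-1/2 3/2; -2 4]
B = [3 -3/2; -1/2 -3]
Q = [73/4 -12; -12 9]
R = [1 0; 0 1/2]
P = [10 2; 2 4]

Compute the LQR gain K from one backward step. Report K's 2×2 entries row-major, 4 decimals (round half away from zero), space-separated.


0.1455 -0.1403 0.6308 -1.2894

BᵀP = [29.0000 4.0000; -21.0000 -15.0000]
S = R + BᵀPB = [1 0; 0 1/2] + [85.0000 -55.5000; -55.5000 76.5000] = [86.0000 -55.5000; -55.5000 77.0000]
BᵀPA = [-22.5000 59.5000; 40.5000 -91.5000]
K = S⁻¹·BᵀPA = [0.1455 -0.1403; 0.6308 -1.2894]
A−BK = [0.0098 -0.0133; -0.0348 0.0617]
AᵀP(A−BK) = [0.2246 -0.4348; -0.4348 0.8647]
P' = Q + AᵀP(A−BK) = [18.4746 -12.4348; -12.4348 9.8647]
tr(P') = 28.3392


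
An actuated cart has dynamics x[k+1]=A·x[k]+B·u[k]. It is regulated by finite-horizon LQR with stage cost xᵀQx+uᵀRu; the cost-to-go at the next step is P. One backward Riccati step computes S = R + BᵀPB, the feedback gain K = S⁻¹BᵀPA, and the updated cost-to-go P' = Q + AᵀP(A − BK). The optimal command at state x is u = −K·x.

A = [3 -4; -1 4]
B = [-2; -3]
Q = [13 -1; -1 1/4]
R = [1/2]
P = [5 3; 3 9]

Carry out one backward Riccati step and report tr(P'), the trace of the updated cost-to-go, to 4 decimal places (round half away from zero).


150.2536

BᵀP = [-19.0000 -33.0000]
S = R + BᵀPB = [1/2] + [137.0000] = [137.5000]
BᵀPA = [-24.0000 -56.0000]
K = S⁻¹·BᵀPA = [-0.1745 -0.4073]
A−BK = [2.6509 -4.8145; -1.5236 2.7782]
AᵀP(A−BK) = [31.8109 -57.7745; -57.7745 105.1927]
P' = Q + AᵀP(A−BK) = [44.8109 -58.7745; -58.7745 105.4427]
tr(P') = 150.2536


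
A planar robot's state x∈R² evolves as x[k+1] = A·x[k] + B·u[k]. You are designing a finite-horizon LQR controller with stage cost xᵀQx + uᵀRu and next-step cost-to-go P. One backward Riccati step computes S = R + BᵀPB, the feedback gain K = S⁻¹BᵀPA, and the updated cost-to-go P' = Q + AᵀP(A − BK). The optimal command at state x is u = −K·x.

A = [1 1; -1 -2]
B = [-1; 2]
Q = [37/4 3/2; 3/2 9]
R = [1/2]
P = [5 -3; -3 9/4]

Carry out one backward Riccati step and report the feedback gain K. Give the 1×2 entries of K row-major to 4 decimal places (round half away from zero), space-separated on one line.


BᵀP = [-11.0000 7.5000]
S = R + BᵀPB = [1/2] + [26.0000] = [26.5000]
BᵀPA = [-18.5000 -26.0000]
K = S⁻¹·BᵀPA = [-0.6981 -0.9811]
A−BK = [0.3019 0.0189; 0.3962 -0.0377]
AᵀP(A−BK) = [0.3349 0.3491; 0.3491 0.4906]
P' = Q + AᵀP(A−BK) = [9.5849 1.8491; 1.8491 9.4906]
tr(P') = 19.0755

-0.6981 -0.9811


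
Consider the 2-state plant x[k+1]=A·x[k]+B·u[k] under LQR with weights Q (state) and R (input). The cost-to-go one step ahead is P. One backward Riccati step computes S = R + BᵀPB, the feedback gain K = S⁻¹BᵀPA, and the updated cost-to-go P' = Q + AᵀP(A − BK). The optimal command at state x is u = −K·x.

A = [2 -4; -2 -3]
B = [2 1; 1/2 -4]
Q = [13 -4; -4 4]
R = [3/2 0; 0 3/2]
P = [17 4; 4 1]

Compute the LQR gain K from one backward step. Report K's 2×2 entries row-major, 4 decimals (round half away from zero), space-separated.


BᵀP = [36.0000 8.5000; 1.0000 0.0000]
S = R + BᵀPB = [3/2 0; 0 3/2] + [76.2500 2.0000; 2.0000 1.0000] = [77.7500 2.0000; 2.0000 2.5000]
BᵀPA = [55.0000 -169.5000; 2.0000 -4.0000]
K = S⁻¹·BᵀPA = [0.7012 -2.1838; 0.2390 0.1471]
A−BK = [0.3585 0.2206; -1.3946 -1.3198]
AᵀP(A−BK) = [0.9534 -2.1825; -2.1825 7.4261]
P' = Q + AᵀP(A−BK) = [13.9534 -6.1825; -6.1825 11.4261]
tr(P') = 25.3795

0.7012 -2.1838 0.2390 0.1471


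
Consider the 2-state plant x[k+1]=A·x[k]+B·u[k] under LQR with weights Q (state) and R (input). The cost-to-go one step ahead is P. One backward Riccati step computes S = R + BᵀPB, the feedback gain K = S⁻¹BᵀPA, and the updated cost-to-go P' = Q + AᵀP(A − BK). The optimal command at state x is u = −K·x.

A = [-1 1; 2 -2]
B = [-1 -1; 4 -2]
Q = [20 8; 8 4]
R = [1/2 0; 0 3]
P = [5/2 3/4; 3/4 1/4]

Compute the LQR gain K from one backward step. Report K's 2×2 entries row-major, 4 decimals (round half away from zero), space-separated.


0.1765 -0.1765 0.1765 -0.1765

BᵀP = [0.5000 0.2500; -4.0000 -1.2500]
S = R + BᵀPB = [1/2 0; 0 3] + [0.5000 -1.0000; -1.0000 6.5000] = [1.0000 -1.0000; -1.0000 9.5000]
BᵀPA = [0.0000 0.0000; 1.5000 -1.5000]
K = S⁻¹·BᵀPA = [0.1765 -0.1765; 0.1765 -0.1765]
A−BK = [-0.6471 0.6471; 1.6471 -1.6471]
AᵀP(A−BK) = [0.2353 -0.2353; -0.2353 0.2353]
P' = Q + AᵀP(A−BK) = [20.2353 7.7647; 7.7647 4.2353]
tr(P') = 24.4706


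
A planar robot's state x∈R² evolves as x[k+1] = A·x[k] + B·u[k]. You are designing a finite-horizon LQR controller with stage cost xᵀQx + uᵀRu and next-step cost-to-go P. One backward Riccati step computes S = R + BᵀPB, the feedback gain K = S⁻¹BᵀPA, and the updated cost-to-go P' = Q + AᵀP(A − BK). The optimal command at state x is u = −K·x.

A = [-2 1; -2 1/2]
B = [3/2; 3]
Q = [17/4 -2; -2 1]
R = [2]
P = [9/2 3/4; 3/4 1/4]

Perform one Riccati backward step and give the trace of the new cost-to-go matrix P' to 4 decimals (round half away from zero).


BᵀP = [9.0000 1.8750]
S = R + BᵀPB = [2] + [19.1250] = [21.1250]
BᵀPA = [-21.7500 9.9375]
K = S⁻¹·BᵀPA = [-1.0296 0.4704]
A−BK = [-0.4556 0.2944; 1.0888 -0.9112]
AᵀP(A−BK) = [2.6065 -1.2685; -1.2685 0.6378]
P' = Q + AᵀP(A−BK) = [6.8565 -3.2685; -3.2685 1.6378]
tr(P') = 8.4943

8.4943


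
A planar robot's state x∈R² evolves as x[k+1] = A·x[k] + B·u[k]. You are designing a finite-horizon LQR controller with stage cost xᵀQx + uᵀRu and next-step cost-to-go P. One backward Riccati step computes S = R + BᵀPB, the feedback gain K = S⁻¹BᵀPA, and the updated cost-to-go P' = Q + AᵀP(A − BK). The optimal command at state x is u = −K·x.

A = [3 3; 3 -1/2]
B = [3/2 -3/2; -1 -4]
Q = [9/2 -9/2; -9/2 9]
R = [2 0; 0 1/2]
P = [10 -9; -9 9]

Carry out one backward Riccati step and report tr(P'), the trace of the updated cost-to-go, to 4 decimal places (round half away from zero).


20.1454

BᵀP = [24.0000 -22.5000; 21.0000 -22.5000]
S = R + BᵀPB = [2 0; 0 1/2] + [58.5000 54.0000; 54.0000 58.5000] = [60.5000 54.0000; 54.0000 59.0000]
BᵀPA = [4.5000 83.2500; -4.5000 74.2500]
K = S⁻¹·BᵀPA = [0.7781 1.3806; -0.7884 -0.0052]
A−BK = [0.6502 0.9213; 0.6243 0.8600]
AᵀP(A−BK) = [1.9505 2.7639; 2.7639 4.6950]
P' = Q + AᵀP(A−BK) = [6.4505 -1.7361; -1.7361 13.6950]
tr(P') = 20.1454


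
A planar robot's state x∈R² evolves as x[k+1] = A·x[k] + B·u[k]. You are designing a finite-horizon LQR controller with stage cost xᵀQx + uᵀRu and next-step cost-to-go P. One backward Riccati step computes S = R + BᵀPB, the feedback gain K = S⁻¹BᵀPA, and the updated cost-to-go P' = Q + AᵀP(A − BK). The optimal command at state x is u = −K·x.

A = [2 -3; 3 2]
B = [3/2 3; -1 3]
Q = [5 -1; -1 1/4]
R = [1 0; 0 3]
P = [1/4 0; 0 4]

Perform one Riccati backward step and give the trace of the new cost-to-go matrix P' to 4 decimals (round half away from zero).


BᵀP = [0.3750 -4.0000; 0.7500 12.0000]
S = R + BᵀPB = [1 0; 0 3] + [4.5625 -10.8750; -10.8750 38.2500] = [5.5625 -10.8750; -10.8750 41.2500]
BᵀPA = [-11.2500 -9.1250; 37.5000 21.7500]
K = S⁻¹·BᵀPA = [-0.5059 -1.2580; 0.7757 0.1956]
A−BK = [0.4317 -1.6998; 0.1669 0.1551]
AᵀP(A−BK) = [2.2192 1.0118; 1.0118 2.5160]
P' = Q + AᵀP(A−BK) = [7.2192 0.0118; 0.0118 2.7660]
tr(P') = 9.9852

9.9852


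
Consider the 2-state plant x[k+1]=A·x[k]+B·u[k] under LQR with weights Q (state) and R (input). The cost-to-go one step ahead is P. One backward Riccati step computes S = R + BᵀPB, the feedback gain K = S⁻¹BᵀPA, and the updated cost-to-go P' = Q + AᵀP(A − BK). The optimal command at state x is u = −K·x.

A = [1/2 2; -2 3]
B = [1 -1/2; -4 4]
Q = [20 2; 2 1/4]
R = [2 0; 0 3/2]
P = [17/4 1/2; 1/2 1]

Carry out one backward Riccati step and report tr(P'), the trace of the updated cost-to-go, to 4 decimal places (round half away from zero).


41.5315

BᵀP = [2.2500 -3.5000; -0.1250 3.7500]
S = R + BᵀPB = [2 0; 0 3/2] + [16.2500 -15.1250; -15.1250 15.0625] = [18.2500 -15.1250; -15.1250 16.5625]
BᵀPA = [8.1250 -6.0000; -7.5625 11.0000]
K = S⁻¹·BᵀPA = [0.2747 0.9116; -0.2058 1.4966]
A−BK = [0.1224 1.8367; -0.0782 0.6599]
AᵀP(A−BK) = [0.2747 0.9116; 0.9116 21.0068]
P' = Q + AᵀP(A−BK) = [20.2747 2.9116; 2.9116 21.2568]
tr(P') = 41.5315


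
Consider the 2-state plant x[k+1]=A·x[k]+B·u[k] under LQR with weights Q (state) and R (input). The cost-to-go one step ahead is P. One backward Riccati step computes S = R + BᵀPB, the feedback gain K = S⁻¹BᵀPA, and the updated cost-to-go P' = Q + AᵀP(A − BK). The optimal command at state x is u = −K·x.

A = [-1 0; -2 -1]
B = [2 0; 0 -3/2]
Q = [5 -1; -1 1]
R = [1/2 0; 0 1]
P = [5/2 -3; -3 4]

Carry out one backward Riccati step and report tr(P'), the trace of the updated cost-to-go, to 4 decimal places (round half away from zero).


BᵀP = [5.0000 -6.0000; 4.5000 -6.0000]
S = R + BᵀPB = [1/2 0; 0 1] + [10.0000 9.0000; 9.0000 9.0000] = [10.5000 9.0000; 9.0000 10.0000]
BᵀPA = [7.0000 6.0000; 7.5000 6.0000]
K = S⁻¹·BᵀPA = [0.1042 0.2500; 0.6563 0.3750]
A−BK = [-1.2083 -0.5000; -1.0156 -0.4375]
AᵀP(A−BK) = [0.8490 0.4375; 0.4375 0.2500]
P' = Q + AᵀP(A−BK) = [5.8490 -0.5625; -0.5625 1.2500]
tr(P') = 7.0990

7.0990


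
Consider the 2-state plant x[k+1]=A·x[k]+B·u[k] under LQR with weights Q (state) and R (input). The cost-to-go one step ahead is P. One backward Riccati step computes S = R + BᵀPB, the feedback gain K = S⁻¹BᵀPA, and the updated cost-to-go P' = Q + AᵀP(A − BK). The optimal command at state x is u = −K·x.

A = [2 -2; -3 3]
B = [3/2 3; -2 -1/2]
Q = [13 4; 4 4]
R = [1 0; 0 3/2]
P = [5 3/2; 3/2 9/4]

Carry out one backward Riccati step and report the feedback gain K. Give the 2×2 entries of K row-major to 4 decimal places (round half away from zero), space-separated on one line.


1.3061 -1.3061 -0.0171 0.0171

BᵀP = [4.5000 -2.2500; 14.2500 3.3750]
S = R + BᵀPB = [1 0; 0 3/2] + [11.2500 14.6250; 14.6250 41.0625] = [12.2500 14.6250; 14.6250 42.5625]
BᵀPA = [15.7500 -15.7500; 18.3750 -18.3750]
K = S⁻¹·BᵀPA = [1.3061 -1.3061; -0.0171 0.0171]
A−BK = [0.0921 -0.0921; -0.3963 0.3963]
AᵀP(A−BK) = [1.9927 -1.9927; -1.9927 1.9927]
P' = Q + AᵀP(A−BK) = [14.9927 2.0073; 2.0073 5.9927]
tr(P') = 20.9854


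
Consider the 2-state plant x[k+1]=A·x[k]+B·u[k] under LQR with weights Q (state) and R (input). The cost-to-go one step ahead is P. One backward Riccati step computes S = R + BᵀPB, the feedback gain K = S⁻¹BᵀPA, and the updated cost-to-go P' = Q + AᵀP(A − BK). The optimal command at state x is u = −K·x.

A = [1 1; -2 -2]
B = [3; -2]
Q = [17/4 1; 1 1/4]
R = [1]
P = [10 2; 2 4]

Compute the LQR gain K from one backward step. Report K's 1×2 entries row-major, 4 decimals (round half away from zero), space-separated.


BᵀP = [26.0000 -2.0000]
S = R + BᵀPB = [1] + [82.0000] = [83.0000]
BᵀPA = [30.0000 30.0000]
K = S⁻¹·BᵀPA = [0.3614 0.3614]
A−BK = [-0.0843 -0.0843; -1.2771 -1.2771]
AᵀP(A−BK) = [7.1566 7.1566; 7.1566 7.1566]
P' = Q + AᵀP(A−BK) = [11.4066 8.1566; 8.1566 7.4066]
tr(P') = 18.8133

0.3614 0.3614


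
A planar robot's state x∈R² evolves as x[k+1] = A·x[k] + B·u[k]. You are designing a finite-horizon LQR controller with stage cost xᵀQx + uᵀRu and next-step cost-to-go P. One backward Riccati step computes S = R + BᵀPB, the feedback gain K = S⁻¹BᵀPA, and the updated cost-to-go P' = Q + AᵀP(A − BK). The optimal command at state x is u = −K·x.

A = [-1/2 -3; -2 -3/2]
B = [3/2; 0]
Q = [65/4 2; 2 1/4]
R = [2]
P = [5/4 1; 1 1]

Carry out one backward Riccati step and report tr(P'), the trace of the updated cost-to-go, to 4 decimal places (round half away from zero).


BᵀP = [1.8750 1.5000]
S = R + BᵀPB = [2] + [2.8125] = [4.8125]
BᵀPA = [-3.9375 -7.8750]
K = S⁻¹·BᵀPA = [-0.8182 -1.6364]
A−BK = [0.7273 -0.5455; -2.0000 -1.5000]
AᵀP(A−BK) = [3.0909 5.1818; 5.1818 9.6136]
P' = Q + AᵀP(A−BK) = [19.3409 7.1818; 7.1818 9.8636]
tr(P') = 29.2045

29.2045


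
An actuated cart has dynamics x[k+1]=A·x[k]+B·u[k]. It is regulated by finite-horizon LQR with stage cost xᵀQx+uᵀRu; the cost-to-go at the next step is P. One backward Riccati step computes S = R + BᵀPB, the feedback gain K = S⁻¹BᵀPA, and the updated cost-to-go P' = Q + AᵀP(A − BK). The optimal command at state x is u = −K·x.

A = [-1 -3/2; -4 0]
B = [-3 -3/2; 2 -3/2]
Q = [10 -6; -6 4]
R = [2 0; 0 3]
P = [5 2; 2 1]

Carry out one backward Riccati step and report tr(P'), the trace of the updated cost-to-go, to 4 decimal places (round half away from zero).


BᵀP = [-11.0000 -4.0000; -10.5000 -4.5000]
S = R + BᵀPB = [2 0; 0 3] + [25.0000 22.5000; 22.5000 22.5000] = [27.0000 22.5000; 22.5000 25.5000]
BᵀPA = [27.0000 16.5000; 28.5000 15.7500]
K = S⁻¹·BᵀPA = [0.2593 0.3642; 0.8889 0.2963]
A−BK = [1.1111 0.0370; -3.1852 -0.2840]
AᵀP(A−BK) = [4.6667 1.2222; 1.2222 0.5741]
P' = Q + AᵀP(A−BK) = [14.6667 -4.7778; -4.7778 4.5741]
tr(P') = 19.2407

19.2407


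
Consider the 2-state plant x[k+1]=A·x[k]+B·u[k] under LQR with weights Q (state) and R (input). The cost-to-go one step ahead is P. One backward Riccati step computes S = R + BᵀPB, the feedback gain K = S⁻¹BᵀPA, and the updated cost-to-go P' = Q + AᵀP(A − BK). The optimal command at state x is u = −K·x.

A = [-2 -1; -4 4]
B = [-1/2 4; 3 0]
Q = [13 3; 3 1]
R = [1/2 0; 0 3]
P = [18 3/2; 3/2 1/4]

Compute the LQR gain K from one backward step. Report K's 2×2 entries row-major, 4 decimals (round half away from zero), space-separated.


-0.8504 0.9354 -0.6299 -0.1071

BᵀP = [-4.5000 0.0000; 72.0000 6.0000]
S = R + BᵀPB = [1/2 0; 0 3] + [2.2500 -18.0000; -18.0000 288.0000] = [2.7500 -18.0000; -18.0000 291.0000]
BᵀPA = [9.0000 4.5000; -168.0000 -48.0000]
K = S⁻¹·BᵀPA = [-0.8504 0.9354; -0.6299 -0.1071]
A−BK = [0.0945 -0.1039; -1.4488 1.1937]
AᵀP(A−BK) = [1.8268 -0.4094; -0.4094 0.6504]
P' = Q + AᵀP(A−BK) = [14.8268 2.5906; 2.5906 1.6504]
tr(P') = 16.4772


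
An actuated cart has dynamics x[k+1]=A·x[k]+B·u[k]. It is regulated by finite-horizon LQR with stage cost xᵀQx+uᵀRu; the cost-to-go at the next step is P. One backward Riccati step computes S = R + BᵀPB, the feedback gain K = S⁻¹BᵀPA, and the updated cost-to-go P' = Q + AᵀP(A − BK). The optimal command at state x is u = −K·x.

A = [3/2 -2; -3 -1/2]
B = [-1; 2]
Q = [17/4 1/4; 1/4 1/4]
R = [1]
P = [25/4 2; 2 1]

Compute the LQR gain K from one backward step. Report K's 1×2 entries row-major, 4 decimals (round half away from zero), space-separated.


BᵀP = [-2.2500 0.0000]
S = R + BᵀPB = [1] + [2.2500] = [3.2500]
BᵀPA = [-3.3750 4.5000]
K = S⁻¹·BᵀPA = [-1.0385 1.3846]
A−BK = [0.4615 -0.6154; -0.9231 -3.2692]
AᵀP(A−BK) = [1.5577 -2.0769; -2.0769 23.0192]
P' = Q + AᵀP(A−BK) = [5.8077 -1.8269; -1.8269 23.2692]
tr(P') = 29.0769

-1.0385 1.3846


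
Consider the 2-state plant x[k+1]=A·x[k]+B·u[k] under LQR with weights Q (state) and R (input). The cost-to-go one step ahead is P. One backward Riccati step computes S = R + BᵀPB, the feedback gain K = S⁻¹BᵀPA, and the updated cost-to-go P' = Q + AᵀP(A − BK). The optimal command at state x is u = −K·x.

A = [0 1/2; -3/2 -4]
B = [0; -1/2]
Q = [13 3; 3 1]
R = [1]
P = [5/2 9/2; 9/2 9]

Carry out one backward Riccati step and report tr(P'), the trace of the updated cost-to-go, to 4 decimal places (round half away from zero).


BᵀP = [-2.2500 -4.5000]
S = R + BᵀPB = [1] + [2.2500] = [3.2500]
BᵀPA = [6.7500 16.8750]
K = S⁻¹·BᵀPA = [2.0769 5.1923]
A−BK = [0.0000 0.5000; -0.4615 -1.4038]
AᵀP(A−BK) = [6.2308 15.5769; 15.5769 39.0048]
P' = Q + AᵀP(A−BK) = [19.2308 18.5769; 18.5769 40.0048]
tr(P') = 59.2356

59.2356


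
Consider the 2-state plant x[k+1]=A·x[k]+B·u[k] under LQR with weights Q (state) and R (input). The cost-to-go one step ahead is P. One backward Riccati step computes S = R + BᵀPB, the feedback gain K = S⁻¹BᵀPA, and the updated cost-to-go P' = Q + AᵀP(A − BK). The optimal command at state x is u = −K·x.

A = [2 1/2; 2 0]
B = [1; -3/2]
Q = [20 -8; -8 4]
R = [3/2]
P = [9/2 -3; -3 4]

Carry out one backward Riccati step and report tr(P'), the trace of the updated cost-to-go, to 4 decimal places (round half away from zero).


BᵀP = [9.0000 -9.0000]
S = R + BᵀPB = [3/2] + [22.5000] = [24.0000]
BᵀPA = [0.0000 4.5000]
K = S⁻¹·BᵀPA = [0.0000 0.1875]
A−BK = [2.0000 0.3125; 2.0000 0.2813]
AᵀP(A−BK) = [10.0000 1.5000; 1.5000 0.2813]
P' = Q + AᵀP(A−BK) = [30.0000 -6.5000; -6.5000 4.2813]
tr(P') = 34.2813

34.2813


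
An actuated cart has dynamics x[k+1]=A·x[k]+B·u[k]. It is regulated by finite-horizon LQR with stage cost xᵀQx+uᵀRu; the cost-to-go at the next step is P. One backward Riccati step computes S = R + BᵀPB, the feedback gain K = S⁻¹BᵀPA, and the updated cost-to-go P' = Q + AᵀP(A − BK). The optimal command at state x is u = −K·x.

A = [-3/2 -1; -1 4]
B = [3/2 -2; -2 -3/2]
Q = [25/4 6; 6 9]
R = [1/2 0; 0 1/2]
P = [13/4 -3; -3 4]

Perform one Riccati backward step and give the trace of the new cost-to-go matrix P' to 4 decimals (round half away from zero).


16.7934

BᵀP = [10.8750 -12.5000; -2.0000 0.0000]
S = R + BᵀPB = [1/2 0; 0 1/2] + [41.3125 -3.0000; -3.0000 4.0000] = [41.8125 -3.0000; -3.0000 4.5000]
BᵀPA = [-3.8125 -60.8750; 3.0000 2.0000]
K = S⁻¹·BᵀPA = [-0.0455 -1.4956; 0.6363 -0.5526]
A−BK = [-0.1591 0.1381; -0.1366 0.1800]
AᵀP(A−BK) = [0.2300 -0.1690; -0.1690 1.3134]
P' = Q + AᵀP(A−BK) = [6.4800 5.8310; 5.8310 10.3134]
tr(P') = 16.7934


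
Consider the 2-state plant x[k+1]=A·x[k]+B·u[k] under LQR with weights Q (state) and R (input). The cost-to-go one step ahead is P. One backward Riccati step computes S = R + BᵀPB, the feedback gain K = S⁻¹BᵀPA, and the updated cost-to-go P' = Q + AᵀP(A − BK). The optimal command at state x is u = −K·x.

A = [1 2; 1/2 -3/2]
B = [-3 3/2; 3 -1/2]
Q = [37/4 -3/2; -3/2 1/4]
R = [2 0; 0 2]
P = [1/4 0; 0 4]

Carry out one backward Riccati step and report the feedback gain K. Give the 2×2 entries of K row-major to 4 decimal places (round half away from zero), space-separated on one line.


0.1538 -0.4615 0.1323 0.1296

BᵀP = [-0.7500 12.0000; 0.3750 -2.0000]
S = R + BᵀPB = [2 0; 0 2] + [38.2500 -7.1250; -7.1250 1.5625] = [40.2500 -7.1250; -7.1250 3.5625]
BᵀPA = [5.2500 -19.5000; -0.6250 3.7500]
K = S⁻¹·BᵀPA = [0.1538 -0.4615; 0.1323 0.1296]
A−BK = [1.2632 0.4211; 0.1046 -0.0506]
AᵀP(A−BK) = [0.5250 0.0040; 0.0040 0.5142]
P' = Q + AᵀP(A−BK) = [9.7750 -1.4960; -1.4960 0.7642]
tr(P') = 10.5391


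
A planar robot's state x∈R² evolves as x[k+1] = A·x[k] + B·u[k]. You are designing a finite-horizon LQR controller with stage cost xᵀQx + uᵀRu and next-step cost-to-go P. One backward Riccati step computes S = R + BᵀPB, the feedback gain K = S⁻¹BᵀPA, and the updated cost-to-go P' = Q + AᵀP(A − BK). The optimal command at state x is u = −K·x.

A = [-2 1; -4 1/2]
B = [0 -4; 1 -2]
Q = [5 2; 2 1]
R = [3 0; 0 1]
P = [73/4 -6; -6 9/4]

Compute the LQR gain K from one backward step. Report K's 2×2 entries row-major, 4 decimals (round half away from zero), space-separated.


-0.3422 -0.0070 0.2460 -0.2481

BᵀP = [-6.0000 2.2500; -61.0000 19.5000]
S = R + BᵀPB = [3 0; 0 1] + [2.2500 19.5000; 19.5000 205.0000] = [5.2500 19.5000; 19.5000 206.0000]
BᵀPA = [3.0000 -4.8750; 44.0000 -51.2500]
K = S⁻¹·BᵀPA = [-0.3422 -0.0070; 0.2460 -0.2481]
A−BK = [-1.0160 0.0075; -3.1658 0.0107]
AᵀP(A−BK) = [3.2032 -0.0615; -0.0615 0.0620]
P' = Q + AᵀP(A−BK) = [8.2032 1.9385; 1.9385 1.0620]
tr(P') = 9.2652


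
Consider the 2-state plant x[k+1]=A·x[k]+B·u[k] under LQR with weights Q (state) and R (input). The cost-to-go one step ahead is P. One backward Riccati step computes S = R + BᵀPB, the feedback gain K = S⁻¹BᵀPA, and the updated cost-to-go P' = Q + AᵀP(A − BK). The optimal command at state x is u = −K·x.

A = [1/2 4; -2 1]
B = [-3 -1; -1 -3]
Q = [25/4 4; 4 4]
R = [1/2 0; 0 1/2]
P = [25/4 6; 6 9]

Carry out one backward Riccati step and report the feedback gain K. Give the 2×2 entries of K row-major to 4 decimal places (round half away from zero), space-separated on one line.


-0.3878 -1.3099 0.7667 0.0689

BᵀP = [-24.7500 -27.0000; -24.2500 -33.0000]
S = R + BᵀPB = [1/2 0; 0 1/2] + [101.2500 105.7500; 105.7500 123.2500] = [101.7500 105.7500; 105.7500 123.7500]
BᵀPA = [41.6250 -126.0000; 53.8750 -130.0000]
K = S⁻¹·BᵀPA = [-0.3878 -1.3099; 0.7667 0.0689]
A−BK = [0.1034 0.1392; -0.0876 -0.1033]
AᵀP(A−BK) = [0.3963 0.3145; 0.3145 0.9049]
P' = Q + AᵀP(A−BK) = [6.6463 4.3145; 4.3145 4.9049]
tr(P') = 11.5512


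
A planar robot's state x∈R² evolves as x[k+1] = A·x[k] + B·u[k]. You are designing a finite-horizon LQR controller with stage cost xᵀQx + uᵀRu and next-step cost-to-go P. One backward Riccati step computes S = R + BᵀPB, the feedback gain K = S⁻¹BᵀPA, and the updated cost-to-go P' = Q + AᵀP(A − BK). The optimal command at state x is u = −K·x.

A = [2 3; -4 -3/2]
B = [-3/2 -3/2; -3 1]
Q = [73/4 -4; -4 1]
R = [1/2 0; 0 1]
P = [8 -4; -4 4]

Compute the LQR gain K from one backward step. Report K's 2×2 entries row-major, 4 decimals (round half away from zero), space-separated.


0.6672 -0.1030 -1.9428 -1.8177

BᵀP = [0.0000 -6.0000; -16.0000 10.0000]
S = R + BᵀPB = [1/2 0; 0 1] + [18.0000 -6.0000; -6.0000 34.0000] = [18.5000 -6.0000; -6.0000 35.0000]
BᵀPA = [24.0000 9.0000; -72.0000 -63.0000]
K = S⁻¹·BᵀPA = [0.6672 -0.1030; -1.9428 -1.8177]
A−BK = [0.0867 0.1190; -0.0556 0.0086]
AᵀP(A−BK) = [4.1079 3.6010; 3.6010 3.4146]
P' = Q + AᵀP(A−BK) = [22.3579 -0.3990; -0.3990 4.4146]
tr(P') = 26.7725


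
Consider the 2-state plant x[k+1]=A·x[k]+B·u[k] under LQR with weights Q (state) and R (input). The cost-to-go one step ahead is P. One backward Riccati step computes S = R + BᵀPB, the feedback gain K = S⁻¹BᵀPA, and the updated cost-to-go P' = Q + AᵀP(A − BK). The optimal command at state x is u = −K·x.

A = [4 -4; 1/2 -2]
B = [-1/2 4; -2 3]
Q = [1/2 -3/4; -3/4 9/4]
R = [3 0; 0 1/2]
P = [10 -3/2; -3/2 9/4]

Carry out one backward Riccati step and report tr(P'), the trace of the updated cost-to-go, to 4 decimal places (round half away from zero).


9.3962

BᵀP = [-2.0000 -3.7500; 35.5000 0.7500]
S = R + BᵀPB = [3 0; 0 1/2] + [8.5000 -19.2500; -19.2500 144.2500] = [11.5000 -19.2500; -19.2500 144.7500]
BᵀPA = [-9.8750 15.5000; 142.3750 -143.5000]
K = S⁻¹·BᵀPA = [1.0133 -0.4009; 1.1184 -1.0447]
A−BK = [0.0333 -0.0217; -0.8284 0.3323]
AᵀP(A−BK) = [5.3436 -2.4730; -2.4730 1.3026]
P' = Q + AᵀP(A−BK) = [5.8436 -3.2230; -3.2230 3.5526]
tr(P') = 9.3962


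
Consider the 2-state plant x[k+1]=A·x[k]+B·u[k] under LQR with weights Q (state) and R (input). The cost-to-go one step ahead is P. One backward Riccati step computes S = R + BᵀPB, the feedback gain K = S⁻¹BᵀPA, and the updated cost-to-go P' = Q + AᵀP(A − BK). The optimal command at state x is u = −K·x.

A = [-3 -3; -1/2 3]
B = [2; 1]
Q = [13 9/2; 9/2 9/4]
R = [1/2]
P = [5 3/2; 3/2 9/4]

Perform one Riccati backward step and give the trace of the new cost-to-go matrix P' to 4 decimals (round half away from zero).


BᵀP = [11.5000 5.2500]
S = R + BᵀPB = [1/2] + [28.2500] = [28.7500]
BᵀPA = [-37.1250 -18.7500]
K = S⁻¹·BᵀPA = [-1.2913 -0.6522]
A−BK = [-0.4174 -1.6957; 0.7913 3.6522]
AᵀP(A−BK) = [2.1228 6.1630; 6.1630 26.0217]
P' = Q + AᵀP(A−BK) = [15.1228 10.6630; 10.6630 28.2717]
tr(P') = 43.3946

43.3946


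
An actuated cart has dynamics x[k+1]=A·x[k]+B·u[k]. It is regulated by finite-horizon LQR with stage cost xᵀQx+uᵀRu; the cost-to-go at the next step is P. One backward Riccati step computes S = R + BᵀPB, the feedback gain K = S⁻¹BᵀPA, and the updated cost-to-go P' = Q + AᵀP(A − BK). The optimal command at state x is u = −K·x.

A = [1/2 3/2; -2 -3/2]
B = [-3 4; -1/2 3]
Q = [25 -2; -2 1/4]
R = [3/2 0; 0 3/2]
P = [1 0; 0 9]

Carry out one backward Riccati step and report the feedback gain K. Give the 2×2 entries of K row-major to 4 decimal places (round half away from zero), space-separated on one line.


-0.9697 -1.0867 -0.7789 -0.6316

BᵀP = [-3.0000 -4.5000; 4.0000 27.0000]
S = R + BᵀPB = [3/2 0; 0 3/2] + [11.2500 -25.5000; -25.5000 97.0000] = [12.7500 -25.5000; -25.5000 98.5000]
BᵀPA = [7.5000 2.2500; -52.0000 -34.5000]
K = S⁻¹·BᵀPA = [-0.9697 -1.0867; -0.7789 -0.6316]
A−BK = [0.7068 0.7663; -0.1480 -0.1486]
AᵀP(A−BK) = [3.0172 3.0580; 3.0580 3.1556]
P' = Q + AᵀP(A−BK) = [28.0172 1.0580; 1.0580 3.4056]
tr(P') = 31.4228


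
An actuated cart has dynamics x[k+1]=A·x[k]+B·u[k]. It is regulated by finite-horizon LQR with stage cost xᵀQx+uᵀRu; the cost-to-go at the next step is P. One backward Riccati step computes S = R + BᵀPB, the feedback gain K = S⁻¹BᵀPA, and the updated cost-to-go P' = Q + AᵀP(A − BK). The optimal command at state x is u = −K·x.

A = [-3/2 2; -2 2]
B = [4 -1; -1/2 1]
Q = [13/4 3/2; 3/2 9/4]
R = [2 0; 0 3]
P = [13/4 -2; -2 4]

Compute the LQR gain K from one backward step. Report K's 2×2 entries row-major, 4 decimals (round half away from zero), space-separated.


-0.3520 0.4662 -0.8823 0.8904

BᵀP = [14.0000 -10.0000; -5.2500 6.0000]
S = R + BᵀPB = [2 0; 0 3] + [61.0000 -24.0000; -24.0000 11.2500] = [63.0000 -24.0000; -24.0000 14.2500]
BᵀPA = [-1.0000 8.0000; -4.1250 1.5000]
K = S⁻¹·BᵀPA = [-0.3520 0.4662; -0.8823 0.8904]
A−BK = [-0.9744 1.0256; -1.2937 1.3427]
AᵀP(A−BK) = [7.3211 -7.6107; -7.6107 7.9347]
P' = Q + AᵀP(A−BK) = [10.5711 -6.1107; -6.1107 10.1847]
tr(P') = 20.7558


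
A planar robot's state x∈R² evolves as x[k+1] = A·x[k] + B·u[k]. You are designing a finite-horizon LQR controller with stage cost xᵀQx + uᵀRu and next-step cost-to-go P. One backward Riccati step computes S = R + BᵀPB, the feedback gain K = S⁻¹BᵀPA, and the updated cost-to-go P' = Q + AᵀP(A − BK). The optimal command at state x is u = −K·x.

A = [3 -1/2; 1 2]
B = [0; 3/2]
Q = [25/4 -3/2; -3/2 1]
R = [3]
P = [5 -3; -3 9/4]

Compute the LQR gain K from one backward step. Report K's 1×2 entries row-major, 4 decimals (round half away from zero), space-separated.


BᵀP = [-4.5000 3.3750]
S = R + BᵀPB = [3] + [5.0625] = [8.0625]
BᵀPA = [-10.1250 9.0000]
K = S⁻¹·BᵀPA = [-1.2558 1.1163]
A−BK = [3.0000 -0.5000; 2.8837 0.3256]
AᵀP(A−BK) = [16.5349 -8.1977; -8.1977 6.2035]
P' = Q + AᵀP(A−BK) = [22.7849 -9.6977; -9.6977 7.2035]
tr(P') = 29.9884

-1.2558 1.1163


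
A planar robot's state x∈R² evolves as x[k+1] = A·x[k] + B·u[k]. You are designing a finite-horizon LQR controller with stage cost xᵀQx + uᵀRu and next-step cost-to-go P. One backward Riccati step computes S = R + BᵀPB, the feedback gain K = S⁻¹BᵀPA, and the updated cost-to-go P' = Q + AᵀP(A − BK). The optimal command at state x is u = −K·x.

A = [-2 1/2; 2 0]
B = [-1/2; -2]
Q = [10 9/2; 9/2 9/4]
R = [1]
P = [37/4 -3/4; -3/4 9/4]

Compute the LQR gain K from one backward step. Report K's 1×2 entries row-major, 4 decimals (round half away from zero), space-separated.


BᵀP = [-3.1250 -4.1250]
S = R + BᵀPB = [1] + [9.8125] = [10.8125]
BᵀPA = [-2.0000 -1.5625]
K = S⁻¹·BᵀPA = [-0.1850 -0.1445]
A−BK = [-2.0925 0.4277; 1.6301 -0.2890]
AᵀP(A−BK) = [51.6301 -10.2890; -10.2890 2.0867]
P' = Q + AᵀP(A−BK) = [61.6301 -5.7890; -5.7890 4.3367]
tr(P') = 65.9668

-0.1850 -0.1445


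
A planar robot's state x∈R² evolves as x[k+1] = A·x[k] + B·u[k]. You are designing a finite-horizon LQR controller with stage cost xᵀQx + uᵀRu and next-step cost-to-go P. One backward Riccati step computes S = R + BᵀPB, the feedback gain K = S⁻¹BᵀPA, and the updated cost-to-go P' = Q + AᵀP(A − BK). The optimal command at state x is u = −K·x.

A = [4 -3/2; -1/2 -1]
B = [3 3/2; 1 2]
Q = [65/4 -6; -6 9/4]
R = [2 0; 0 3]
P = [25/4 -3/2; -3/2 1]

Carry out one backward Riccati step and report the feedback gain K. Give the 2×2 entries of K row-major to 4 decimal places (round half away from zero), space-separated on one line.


BᵀP = [17.2500 -3.5000; 6.3750 -0.2500]
S = R + BᵀPB = [2 0; 0 3] + [48.2500 18.8750; 18.8750 9.0625] = [50.2500 18.8750; 18.8750 12.0625]
BᵀPA = [70.7500 -22.3750; 25.6250 -9.3125]
K = S⁻¹·BᵀPA = [1.4797 -0.3767; -0.1911 -0.1826]
A−BK = [-0.1526 -0.0960; -1.5975 -0.2581]
AᵀP(A−BK) = [6.4552 -0.7954; -0.7954 0.4337]
P' = Q + AᵀP(A−BK) = [22.7052 -6.7954; -6.7954 2.6837]
tr(P') = 25.3889

1.4797 -0.3767 -0.1911 -0.1826


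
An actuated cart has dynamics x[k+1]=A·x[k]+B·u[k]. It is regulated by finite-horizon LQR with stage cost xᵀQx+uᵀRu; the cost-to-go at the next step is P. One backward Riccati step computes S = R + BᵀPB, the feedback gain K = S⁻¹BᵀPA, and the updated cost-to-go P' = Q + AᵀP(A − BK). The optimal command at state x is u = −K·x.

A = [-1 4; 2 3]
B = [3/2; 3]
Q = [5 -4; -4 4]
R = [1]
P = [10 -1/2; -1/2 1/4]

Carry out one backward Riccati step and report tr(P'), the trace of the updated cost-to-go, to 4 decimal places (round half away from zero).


26.4500

BᵀP = [13.5000 0.0000]
S = R + BᵀPB = [1] + [20.2500] = [21.2500]
BᵀPA = [-13.5000 54.0000]
K = S⁻¹·BᵀPA = [-0.6353 2.5412]
A−BK = [-0.0471 0.1882; 3.9059 -4.6235]
AᵀP(A−BK) = [4.4235 -6.6941; -6.6941 13.0265]
P' = Q + AᵀP(A−BK) = [9.4235 -10.6941; -10.6941 17.0265]
tr(P') = 26.4500


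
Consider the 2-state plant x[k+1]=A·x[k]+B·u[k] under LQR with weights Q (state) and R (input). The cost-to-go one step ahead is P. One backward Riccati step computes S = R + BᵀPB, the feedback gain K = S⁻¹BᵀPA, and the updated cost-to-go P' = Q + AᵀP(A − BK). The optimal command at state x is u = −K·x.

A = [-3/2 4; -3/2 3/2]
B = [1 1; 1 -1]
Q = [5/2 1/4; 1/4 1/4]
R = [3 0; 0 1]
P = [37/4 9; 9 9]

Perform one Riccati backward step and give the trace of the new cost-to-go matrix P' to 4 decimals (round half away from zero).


BᵀP = [18.2500 18.0000; 0.2500 0.0000]
S = R + BᵀPB = [3 0; 0 1] + [36.2500 0.2500; 0.2500 0.2500] = [39.2500 0.2500; 0.2500 1.2500]
BᵀPA = [-54.3750 100.0000; -0.3750 1.0000]
K = S⁻¹·BᵀPA = [-1.3852 2.5459; -0.0230 0.2908]
A−BK = [-0.0918 1.1633; -0.1378 -0.7551]
AᵀP(A−BK) = [6.2334 -11.4566; -11.4566 21.3673]
P' = Q + AᵀP(A−BK) = [8.7334 -11.2066; -11.2066 21.6173]
tr(P') = 30.3508

30.3508


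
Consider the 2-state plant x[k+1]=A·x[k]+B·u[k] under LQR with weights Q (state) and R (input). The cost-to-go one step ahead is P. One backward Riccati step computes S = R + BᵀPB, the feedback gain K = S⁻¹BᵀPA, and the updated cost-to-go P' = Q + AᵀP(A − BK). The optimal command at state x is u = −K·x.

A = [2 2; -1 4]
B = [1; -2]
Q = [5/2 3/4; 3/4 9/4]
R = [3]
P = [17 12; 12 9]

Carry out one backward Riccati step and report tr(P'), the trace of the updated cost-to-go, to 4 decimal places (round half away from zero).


BᵀP = [-7.0000 -6.0000]
S = R + BᵀPB = [3] + [5.0000] = [8.0000]
BᵀPA = [-8.0000 -38.0000]
K = S⁻¹·BᵀPA = [-1.0000 -4.7500]
A−BK = [3.0000 6.7500; -3.0000 -5.5000]
AᵀP(A−BK) = [21.0000 66.0000; 66.0000 223.5000]
P' = Q + AᵀP(A−BK) = [23.5000 66.7500; 66.7500 225.7500]
tr(P') = 249.2500

249.2500


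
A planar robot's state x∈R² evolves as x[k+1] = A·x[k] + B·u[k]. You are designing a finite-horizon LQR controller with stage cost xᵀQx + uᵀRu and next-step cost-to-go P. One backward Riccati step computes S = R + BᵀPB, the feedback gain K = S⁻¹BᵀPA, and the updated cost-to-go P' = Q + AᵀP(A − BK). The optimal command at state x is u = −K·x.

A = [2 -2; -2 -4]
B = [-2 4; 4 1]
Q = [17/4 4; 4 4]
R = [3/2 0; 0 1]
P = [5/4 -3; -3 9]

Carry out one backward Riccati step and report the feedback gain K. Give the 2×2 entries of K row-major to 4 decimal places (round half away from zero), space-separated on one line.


BᵀP = [-14.5000 42.0000; 2.0000 -3.0000]
S = R + BᵀPB = [3/2 0; 0 1] + [197.0000 -16.0000; -16.0000 5.0000] = [198.5000 -16.0000; -16.0000 6.0000]
BᵀPA = [-113.0000 -139.0000; 10.0000 8.0000]
K = S⁻¹·BᵀPA = [-0.5540 -0.7551; 0.1893 -0.6802]
A−BK = [0.1348 -0.7893; 0.0267 -0.2995]
AᵀP(A−BK) = [0.5037 0.4781; 0.4781 1.4856]
P' = Q + AᵀP(A−BK) = [4.7537 4.4781; 4.4781 5.4856]
tr(P') = 10.2393

-0.5540 -0.7551 0.1893 -0.6802


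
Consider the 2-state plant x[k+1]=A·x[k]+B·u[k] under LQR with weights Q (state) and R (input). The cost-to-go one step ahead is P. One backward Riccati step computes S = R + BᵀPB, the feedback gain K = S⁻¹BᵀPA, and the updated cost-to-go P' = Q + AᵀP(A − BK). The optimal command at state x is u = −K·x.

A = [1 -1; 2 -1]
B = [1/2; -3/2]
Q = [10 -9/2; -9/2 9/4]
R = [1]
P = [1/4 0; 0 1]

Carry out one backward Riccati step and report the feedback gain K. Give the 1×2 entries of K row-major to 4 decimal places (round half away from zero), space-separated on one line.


BᵀP = [0.1250 -1.5000]
S = R + BᵀPB = [1] + [2.3125] = [3.3125]
BᵀPA = [-2.8750 1.3750]
K = S⁻¹·BᵀPA = [-0.8679 0.4151]
A−BK = [1.4340 -1.2075; 0.6981 -0.3774]
AᵀP(A−BK) = [1.7547 -1.0566; -1.0566 0.6792]
P' = Q + AᵀP(A−BK) = [11.7547 -5.5566; -5.5566 2.9292]
tr(P') = 14.6840

-0.8679 0.4151


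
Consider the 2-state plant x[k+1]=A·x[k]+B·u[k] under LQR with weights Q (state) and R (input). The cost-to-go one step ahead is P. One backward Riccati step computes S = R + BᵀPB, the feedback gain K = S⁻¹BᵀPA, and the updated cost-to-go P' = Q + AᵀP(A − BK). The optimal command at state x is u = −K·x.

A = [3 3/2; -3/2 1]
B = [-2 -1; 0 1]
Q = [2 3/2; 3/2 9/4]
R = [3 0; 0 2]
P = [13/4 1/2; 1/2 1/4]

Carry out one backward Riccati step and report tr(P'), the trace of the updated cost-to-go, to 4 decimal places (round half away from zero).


BᵀP = [-6.5000 -1.0000; -2.7500 -0.2500]
S = R + BᵀPB = [3 0; 0 2] + [13.0000 5.5000; 5.5000 2.5000] = [16.0000 5.5000; 5.5000 4.5000]
BᵀPA = [-18.0000 -10.7500; -7.8750 -4.3750]
K = S⁻¹·BᵀPA = [-0.9027 -0.5823; -0.6467 -0.2605]
A−BK = [0.5479 0.0749; -0.8533 1.2605]
AᵀP(A−BK) = [3.9712 2.0917; 2.0917 1.6628]
P' = Q + AᵀP(A−BK) = [5.9712 3.5917; 3.5917 3.9128]
tr(P') = 9.8840

9.8840
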